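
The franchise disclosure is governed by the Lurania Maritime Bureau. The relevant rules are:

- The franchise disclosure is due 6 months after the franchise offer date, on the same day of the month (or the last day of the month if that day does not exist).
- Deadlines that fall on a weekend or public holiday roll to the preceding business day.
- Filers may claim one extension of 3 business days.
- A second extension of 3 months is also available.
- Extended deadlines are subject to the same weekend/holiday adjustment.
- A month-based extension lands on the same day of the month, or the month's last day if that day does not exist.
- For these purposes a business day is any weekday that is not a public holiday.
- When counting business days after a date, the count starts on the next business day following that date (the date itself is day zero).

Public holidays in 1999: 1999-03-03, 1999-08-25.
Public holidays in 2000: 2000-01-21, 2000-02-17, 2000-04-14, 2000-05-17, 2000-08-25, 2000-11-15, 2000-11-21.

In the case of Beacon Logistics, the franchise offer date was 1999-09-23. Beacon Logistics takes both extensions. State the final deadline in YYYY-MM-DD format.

6 months after 1999-09-23, on the same day of the month, is 2000-03-23.
2000-03-23 (Thursday) is already a business day.
Applying the 3-business-day extension: 3 business days after 2000-03-23 is 2000-03-28.
2000-03-28 falls on a Tuesday, which is a business day, so no adjustment is needed.
Add 3 months to 2000-03-28: 2000-06-28.
2000-06-28 is a Wednesday and not a listed holiday, so it stands.
Final deadline: 2000-06-28.

2000-06-28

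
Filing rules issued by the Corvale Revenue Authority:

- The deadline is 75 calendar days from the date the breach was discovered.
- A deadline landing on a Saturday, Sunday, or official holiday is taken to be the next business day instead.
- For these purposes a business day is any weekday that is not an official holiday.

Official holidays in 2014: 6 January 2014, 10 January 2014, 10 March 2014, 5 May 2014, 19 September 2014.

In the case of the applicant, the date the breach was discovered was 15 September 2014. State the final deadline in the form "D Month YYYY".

1 December 2014

Adding 75 calendar days to 15 September 2014 gives 29 November 2014.
29 November 2014 falls on a Saturday. Rolling to the next business day gives 1 December 2014, a Monday.
Final deadline: 1 December 2014.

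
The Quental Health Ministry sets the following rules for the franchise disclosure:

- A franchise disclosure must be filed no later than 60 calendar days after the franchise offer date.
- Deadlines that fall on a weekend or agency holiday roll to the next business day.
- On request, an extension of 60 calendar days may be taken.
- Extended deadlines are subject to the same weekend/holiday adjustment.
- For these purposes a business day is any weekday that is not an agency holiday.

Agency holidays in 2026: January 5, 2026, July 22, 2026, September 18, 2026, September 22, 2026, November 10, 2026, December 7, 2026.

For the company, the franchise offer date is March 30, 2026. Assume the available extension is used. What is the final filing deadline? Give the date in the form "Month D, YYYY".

Trigger date March 30, 2026 + 60 calendar days = May 29, 2026.
May 29, 2026 (Friday) is already a business day.
With the 60-day extension, May 29, 2026 becomes July 28, 2026.
July 28, 2026 is a Tuesday and not a listed holiday, so it stands.
Final deadline: July 28, 2026.

July 28, 2026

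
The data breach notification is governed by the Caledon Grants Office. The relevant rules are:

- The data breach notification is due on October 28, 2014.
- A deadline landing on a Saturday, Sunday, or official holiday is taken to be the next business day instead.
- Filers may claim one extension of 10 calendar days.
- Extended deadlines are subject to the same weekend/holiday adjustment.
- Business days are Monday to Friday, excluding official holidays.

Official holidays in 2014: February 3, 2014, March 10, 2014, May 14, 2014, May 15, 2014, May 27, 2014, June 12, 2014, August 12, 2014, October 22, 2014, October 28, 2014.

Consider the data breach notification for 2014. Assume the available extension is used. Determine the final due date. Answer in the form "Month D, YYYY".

November 10, 2014

The stated deadline is October 28, 2014.
October 28, 2014 is a listed holiday, so it moves to the next business day, October 29, 2014 (Wednesday).
With the 10-day extension, October 29, 2014 becomes November 8, 2014.
November 8, 2014 is a Saturday; the next business day is November 10, 2014 (Monday).
So the filing is due November 10, 2014.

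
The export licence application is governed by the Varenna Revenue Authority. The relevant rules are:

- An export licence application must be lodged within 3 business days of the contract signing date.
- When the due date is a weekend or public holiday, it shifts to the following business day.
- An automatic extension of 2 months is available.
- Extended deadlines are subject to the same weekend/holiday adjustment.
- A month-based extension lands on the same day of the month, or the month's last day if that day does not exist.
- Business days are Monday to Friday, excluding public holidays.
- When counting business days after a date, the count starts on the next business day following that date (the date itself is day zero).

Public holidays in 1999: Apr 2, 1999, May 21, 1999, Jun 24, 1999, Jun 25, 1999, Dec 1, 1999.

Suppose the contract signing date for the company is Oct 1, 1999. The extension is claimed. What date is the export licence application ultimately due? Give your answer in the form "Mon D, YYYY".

Dec 6, 1999

Counting 3 business days after Oct 1, 1999 (skipping weekends and listed holidays) reaches Oct 6, 1999.
Oct 6, 1999 (Wednesday) is already a business day.
Add 2 months to Oct 6, 1999: Dec 6, 1999.
Since Dec 6, 1999 is a Monday and not a holiday, the date is unchanged.
Final deadline: Dec 6, 1999.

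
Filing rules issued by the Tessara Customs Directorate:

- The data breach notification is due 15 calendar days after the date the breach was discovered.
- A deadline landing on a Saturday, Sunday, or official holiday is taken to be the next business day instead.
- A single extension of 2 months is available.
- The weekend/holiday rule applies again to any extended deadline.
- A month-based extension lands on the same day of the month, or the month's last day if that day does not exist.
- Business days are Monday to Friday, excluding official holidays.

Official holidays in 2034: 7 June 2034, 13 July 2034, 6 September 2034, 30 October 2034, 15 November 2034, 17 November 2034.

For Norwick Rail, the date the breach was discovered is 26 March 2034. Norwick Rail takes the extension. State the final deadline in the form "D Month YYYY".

12 June 2034

Trigger date 26 March 2034 + 15 calendar days = 10 April 2034.
10 April 2034 falls on a Monday, which is a business day, so no adjustment is needed.
Applying the 2 months extension: 2 months after 10 April 2034 is 10 June 2034.
10 June 2034 is a Saturday, so it moves to the next business day, 12 June 2034 (Monday).
The final due date is 12 June 2034.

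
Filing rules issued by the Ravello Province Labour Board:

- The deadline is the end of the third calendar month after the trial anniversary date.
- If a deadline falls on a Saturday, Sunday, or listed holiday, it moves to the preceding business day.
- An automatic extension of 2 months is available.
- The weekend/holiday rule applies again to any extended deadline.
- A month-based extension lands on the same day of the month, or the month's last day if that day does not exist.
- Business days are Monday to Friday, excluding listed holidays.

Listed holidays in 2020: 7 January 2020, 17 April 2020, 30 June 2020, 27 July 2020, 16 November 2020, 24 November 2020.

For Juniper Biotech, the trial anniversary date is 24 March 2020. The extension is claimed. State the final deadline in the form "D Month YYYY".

28 August 2020

3 months after 24 March 2020 falls in June 2020; the last day of that month is 30 June 2020.
30 June 2020 falls on a listed holiday. Rolling to the preceding business day gives 29 June 2020, a Monday.
Add 2 months to 29 June 2020: 29 August 2020.
29 August 2020 is a Saturday, so it moves to the preceding business day, 28 August 2020 (Friday).
The final due date is 28 August 2020.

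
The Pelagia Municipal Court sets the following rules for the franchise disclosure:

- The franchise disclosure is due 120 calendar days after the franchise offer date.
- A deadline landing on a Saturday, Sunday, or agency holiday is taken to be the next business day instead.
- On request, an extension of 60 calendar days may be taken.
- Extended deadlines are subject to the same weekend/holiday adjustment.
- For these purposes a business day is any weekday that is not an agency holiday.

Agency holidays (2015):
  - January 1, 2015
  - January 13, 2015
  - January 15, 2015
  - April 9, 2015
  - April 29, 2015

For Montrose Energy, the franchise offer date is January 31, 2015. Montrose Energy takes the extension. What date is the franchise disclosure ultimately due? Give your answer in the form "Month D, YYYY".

Trigger date January 31, 2015 + 120 calendar days = May 31, 2015.
May 31, 2015 is a Sunday; the next business day is June 1, 2015 (Monday).
The 60-calendar-day extension moves the deadline from June 1, 2015 to July 31, 2015.
July 31, 2015 (Friday) is already a business day.
The final due date is July 31, 2015.

July 31, 2015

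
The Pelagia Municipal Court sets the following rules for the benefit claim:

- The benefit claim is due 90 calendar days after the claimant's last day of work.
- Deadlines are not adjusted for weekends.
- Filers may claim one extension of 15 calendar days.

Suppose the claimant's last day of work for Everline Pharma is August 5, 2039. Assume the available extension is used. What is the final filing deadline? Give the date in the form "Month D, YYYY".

From August 5, 2039, 90 calendar days later is November 3, 2039.
No adjustment is made for weekends or holidays, so November 3, 2039 stands.
Add the 15 calendar-day extension to November 3, 2039: November 18, 2039.
No adjustment is made for weekends or holidays, so November 18, 2039 stands.
Final deadline: November 18, 2039.

November 18, 2039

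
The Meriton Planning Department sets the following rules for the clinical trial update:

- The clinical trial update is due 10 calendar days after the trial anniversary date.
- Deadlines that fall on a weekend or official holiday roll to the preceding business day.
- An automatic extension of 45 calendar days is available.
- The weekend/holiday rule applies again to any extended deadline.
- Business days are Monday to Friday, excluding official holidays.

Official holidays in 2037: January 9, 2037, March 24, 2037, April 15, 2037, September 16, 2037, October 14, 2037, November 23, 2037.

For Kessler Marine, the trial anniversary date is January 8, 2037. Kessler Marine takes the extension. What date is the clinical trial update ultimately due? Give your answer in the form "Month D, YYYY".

10 calendar days after January 8, 2037 is January 18, 2037.
January 18, 2037 is a Sunday, so it moves to the preceding business day, January 16, 2037 (Friday).
The 45-calendar-day extension moves the deadline from January 16, 2037 to March 2, 2037.
March 2, 2037 falls on a Monday, which is a business day, so no adjustment is needed.
So the filing is due March 2, 2037.

March 2, 2037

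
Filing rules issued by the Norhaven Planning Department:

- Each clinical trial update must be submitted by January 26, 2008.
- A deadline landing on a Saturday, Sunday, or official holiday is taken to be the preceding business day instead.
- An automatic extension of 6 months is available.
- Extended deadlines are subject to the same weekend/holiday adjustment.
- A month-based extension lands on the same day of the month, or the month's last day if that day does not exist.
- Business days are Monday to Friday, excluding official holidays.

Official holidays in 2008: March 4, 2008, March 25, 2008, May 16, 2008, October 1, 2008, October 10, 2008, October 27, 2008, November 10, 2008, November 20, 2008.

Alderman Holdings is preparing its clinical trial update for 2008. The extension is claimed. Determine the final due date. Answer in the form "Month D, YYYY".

July 25, 2008

Start from the fixed due date, January 26, 2008.
Because January 26, 2008 is a Saturday, the deadline becomes January 25, 2008 (Friday).
Add 6 months to January 25, 2008: July 25, 2008.
July 25, 2008 falls on a Friday, which is a business day, so no adjustment is needed.
Deadline: July 25, 2008.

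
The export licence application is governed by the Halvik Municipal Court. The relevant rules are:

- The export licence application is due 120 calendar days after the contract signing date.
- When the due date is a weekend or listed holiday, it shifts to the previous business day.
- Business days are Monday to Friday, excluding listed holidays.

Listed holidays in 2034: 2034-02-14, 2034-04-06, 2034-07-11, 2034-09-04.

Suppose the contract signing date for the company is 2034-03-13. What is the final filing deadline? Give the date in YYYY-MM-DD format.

2034-07-10

Adding 120 calendar days to 2034-03-13 gives 2034-07-11.
2034-07-11 is a listed holiday; the preceding business day is 2034-07-10 (Monday).
So the filing is due 2034-07-10.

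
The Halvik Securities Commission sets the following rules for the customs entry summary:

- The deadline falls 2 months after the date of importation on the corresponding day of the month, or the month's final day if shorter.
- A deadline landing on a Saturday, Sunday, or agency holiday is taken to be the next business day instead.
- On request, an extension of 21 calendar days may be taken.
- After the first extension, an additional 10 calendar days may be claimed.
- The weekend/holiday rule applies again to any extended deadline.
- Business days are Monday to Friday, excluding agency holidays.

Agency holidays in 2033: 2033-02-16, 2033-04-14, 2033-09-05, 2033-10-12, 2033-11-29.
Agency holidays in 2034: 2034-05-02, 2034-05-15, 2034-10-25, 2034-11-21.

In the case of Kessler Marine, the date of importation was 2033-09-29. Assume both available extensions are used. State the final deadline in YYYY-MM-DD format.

2034-01-02

2 months after 2033-09-29, on the same day of the month, is 2033-11-29.
Because 2033-11-29 is a listed holiday, the deadline becomes 2033-11-30 (Wednesday).
With the 21-day extension, 2033-11-30 becomes 2033-12-21.
Since 2033-12-21 is a Wednesday and not a holiday, the date is unchanged.
Applying the 10-calendar-day extension: 2033-12-21 + 10 days = 2033-12-31.
Because 2033-12-31 is a Saturday, the deadline becomes 2034-01-02 (Monday).
Deadline: 2034-01-02.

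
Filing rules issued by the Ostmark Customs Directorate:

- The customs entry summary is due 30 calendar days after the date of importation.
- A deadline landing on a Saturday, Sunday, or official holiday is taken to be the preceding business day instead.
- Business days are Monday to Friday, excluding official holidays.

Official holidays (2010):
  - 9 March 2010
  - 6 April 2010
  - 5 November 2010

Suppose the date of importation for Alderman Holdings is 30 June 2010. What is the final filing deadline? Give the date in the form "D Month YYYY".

30 July 2010

Adding 30 calendar days to 30 June 2010 gives 30 July 2010.
Since 30 July 2010 is a Friday and not a holiday, the date is unchanged.
Deadline: 30 July 2010.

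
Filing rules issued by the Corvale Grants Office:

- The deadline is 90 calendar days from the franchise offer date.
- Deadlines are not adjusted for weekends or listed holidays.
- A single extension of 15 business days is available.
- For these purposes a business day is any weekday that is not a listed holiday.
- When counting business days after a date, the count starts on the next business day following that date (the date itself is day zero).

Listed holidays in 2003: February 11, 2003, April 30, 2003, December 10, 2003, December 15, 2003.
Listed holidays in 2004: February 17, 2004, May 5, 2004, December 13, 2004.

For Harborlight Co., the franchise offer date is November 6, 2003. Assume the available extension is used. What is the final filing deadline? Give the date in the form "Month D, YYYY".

February 26, 2004

90 calendar days after November 6, 2003 is February 4, 2004.
No adjustment is made for weekends or holidays, so February 4, 2004 stands.
The 15-business-day extension runs from February 4, 2004 to February 26, 2004.
No adjustment is made for weekends or holidays, so February 26, 2004 stands.
Final deadline: February 26, 2004.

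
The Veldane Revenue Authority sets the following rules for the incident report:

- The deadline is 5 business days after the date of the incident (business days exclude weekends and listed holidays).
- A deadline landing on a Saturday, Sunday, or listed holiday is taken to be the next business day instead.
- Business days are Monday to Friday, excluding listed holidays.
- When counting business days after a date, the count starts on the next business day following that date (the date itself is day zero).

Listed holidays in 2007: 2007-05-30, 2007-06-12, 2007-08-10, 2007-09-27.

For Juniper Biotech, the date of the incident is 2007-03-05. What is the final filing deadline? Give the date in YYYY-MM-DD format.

5 business days after 2007-03-05, excluding weekends and holidays, is 2007-03-12.
Since 2007-03-12 is a Monday and not a holiday, the date is unchanged.
The final due date is 2007-03-12.

2007-03-12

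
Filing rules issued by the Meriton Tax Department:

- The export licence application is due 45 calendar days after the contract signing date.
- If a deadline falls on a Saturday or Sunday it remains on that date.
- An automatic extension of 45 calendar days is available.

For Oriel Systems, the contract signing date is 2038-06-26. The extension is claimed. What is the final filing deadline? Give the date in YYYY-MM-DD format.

2038-09-24

45 calendar days after 2038-06-26 is 2038-08-10.
2038-08-10 falls on a Tuesday. The rules make no weekend/holiday allowance, so it remains 2038-08-10.
Add the 45 calendar-day extension to 2038-08-10: 2038-09-24.
No adjustment is made for weekends or holidays, so 2038-09-24 stands.
Deadline: 2038-09-24.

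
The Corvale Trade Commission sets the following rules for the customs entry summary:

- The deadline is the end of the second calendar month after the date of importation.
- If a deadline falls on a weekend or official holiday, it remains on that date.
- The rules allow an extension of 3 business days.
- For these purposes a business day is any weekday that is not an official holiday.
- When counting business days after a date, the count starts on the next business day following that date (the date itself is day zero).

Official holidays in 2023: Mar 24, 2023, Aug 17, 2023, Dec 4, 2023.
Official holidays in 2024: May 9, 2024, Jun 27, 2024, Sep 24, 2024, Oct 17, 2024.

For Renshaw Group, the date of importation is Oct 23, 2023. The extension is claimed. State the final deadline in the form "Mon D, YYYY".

2 months after Oct 23, 2023 falls in December 2023; the last day of that month is Dec 31, 2023.
No adjustment is made for weekends or holidays, so Dec 31, 2023 stands.
The 3-business-day extension runs from Dec 31, 2023 to Jan 3, 2024.
Jan 3, 2024 is a Wednesday; no weekend or holiday adjustment applies.
So the filing is due Jan 3, 2024.

Jan 3, 2024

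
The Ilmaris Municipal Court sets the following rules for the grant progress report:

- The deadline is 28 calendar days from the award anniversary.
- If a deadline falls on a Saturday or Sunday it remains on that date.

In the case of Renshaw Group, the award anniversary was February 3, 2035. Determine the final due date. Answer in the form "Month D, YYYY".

March 3, 2035

Trigger date February 3, 2035 + 28 calendar days = March 3, 2035.
No adjustment is made for weekends or holidays, so March 3, 2035 stands.
So the filing is due March 3, 2035.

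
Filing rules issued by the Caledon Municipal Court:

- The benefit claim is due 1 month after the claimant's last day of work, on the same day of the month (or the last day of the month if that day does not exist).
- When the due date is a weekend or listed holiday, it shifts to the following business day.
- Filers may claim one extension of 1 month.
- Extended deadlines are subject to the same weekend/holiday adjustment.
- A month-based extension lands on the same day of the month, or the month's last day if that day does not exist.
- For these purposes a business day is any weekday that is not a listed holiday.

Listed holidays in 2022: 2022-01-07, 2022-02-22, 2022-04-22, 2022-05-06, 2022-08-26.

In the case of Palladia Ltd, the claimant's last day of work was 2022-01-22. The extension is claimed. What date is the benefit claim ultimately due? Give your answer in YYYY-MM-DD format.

Moving 1 month forward from 2022-01-22 on the corresponding day gives 2022-02-22.
2022-02-22 is a listed holiday; the next business day is 2022-02-23 (Wednesday).
The 1 month extension carries 2022-02-23 to 2022-03-23.
2022-03-23 (Wednesday) is already a business day.
Deadline: 2022-03-23.

2022-03-23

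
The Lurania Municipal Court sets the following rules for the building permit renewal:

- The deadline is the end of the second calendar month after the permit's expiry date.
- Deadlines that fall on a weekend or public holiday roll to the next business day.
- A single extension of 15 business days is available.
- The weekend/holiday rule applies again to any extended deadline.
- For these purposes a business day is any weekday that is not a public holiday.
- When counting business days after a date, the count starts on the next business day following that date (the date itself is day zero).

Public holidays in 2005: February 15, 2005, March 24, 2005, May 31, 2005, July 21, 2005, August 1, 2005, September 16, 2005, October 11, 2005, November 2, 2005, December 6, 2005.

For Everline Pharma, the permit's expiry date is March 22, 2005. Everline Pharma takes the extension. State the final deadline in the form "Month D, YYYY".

2 months after March 22, 2005 falls in May 2005; the last day of that month is May 31, 2005.
Because May 31, 2005 is a listed holiday, the deadline becomes June 1, 2005 (Wednesday).
Counting 15 further business days from June 1, 2005 reaches June 22, 2005.
Since June 22, 2005 is a Wednesday and not a holiday, the date is unchanged.
Final deadline: June 22, 2005.

June 22, 2005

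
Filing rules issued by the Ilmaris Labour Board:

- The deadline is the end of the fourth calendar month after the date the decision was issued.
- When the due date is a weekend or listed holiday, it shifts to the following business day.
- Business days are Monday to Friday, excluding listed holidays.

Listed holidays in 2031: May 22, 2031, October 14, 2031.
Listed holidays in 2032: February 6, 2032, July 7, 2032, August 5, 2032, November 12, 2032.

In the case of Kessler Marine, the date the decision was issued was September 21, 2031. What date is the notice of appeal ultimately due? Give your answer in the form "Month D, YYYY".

4 months after September 21, 2031 is January 2032; that month ends on January 31, 2032.
January 31, 2032 falls on a Saturday. Rolling to the next business day gives February 2, 2032, a Monday.
Deadline: February 2, 2032.

February 2, 2032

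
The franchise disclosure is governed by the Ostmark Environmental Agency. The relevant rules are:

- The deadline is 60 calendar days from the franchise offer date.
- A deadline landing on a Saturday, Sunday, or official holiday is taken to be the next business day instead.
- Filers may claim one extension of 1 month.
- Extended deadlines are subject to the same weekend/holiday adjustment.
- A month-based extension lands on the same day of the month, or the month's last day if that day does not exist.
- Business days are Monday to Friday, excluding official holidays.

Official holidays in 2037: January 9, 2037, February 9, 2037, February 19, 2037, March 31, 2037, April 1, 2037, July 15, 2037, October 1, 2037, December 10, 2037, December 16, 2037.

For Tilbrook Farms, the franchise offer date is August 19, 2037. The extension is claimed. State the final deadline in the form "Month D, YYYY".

November 19, 2037

Adding 60 calendar days to August 19, 2037 gives October 18, 2037.
Because October 18, 2037 is a Sunday, the deadline becomes October 19, 2037 (Monday).
Applying the 1 month extension: 1 month after October 19, 2037 is November 19, 2037.
November 19, 2037 falls on a Thursday, which is a business day, so no adjustment is needed.
So the filing is due November 19, 2037.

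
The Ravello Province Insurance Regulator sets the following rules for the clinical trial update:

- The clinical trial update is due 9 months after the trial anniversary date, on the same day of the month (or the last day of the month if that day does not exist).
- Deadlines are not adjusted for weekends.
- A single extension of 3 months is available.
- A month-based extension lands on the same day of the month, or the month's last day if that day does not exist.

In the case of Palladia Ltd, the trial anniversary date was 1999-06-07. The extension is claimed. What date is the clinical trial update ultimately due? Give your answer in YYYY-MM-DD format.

9 months from 1999-06-07 is 2000-03-07.
2000-03-07 falls on a Tuesday. The rules make no weekend/holiday allowance, so it remains 2000-03-07.
Applying the 3 months extension: 3 months after 2000-03-07 is 2000-06-07.
2000-06-07 is a Wednesday; no weekend or holiday adjustment applies.
The final due date is 2000-06-07.

2000-06-07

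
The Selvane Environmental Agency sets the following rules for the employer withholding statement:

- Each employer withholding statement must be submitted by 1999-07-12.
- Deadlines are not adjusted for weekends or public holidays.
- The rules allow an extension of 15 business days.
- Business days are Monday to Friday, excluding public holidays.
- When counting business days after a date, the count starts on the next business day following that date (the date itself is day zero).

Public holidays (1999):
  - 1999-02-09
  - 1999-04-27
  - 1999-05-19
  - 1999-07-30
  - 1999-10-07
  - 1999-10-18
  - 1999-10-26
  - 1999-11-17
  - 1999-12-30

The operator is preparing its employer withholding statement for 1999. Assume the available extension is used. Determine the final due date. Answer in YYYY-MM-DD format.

1999-08-03

Start from the fixed due date, 1999-07-12.
No adjustment is made for weekends or holidays, so 1999-07-12 stands.
Applying the 15-business-day extension: 15 business days after 1999-07-12 is 1999-08-03.
1999-08-03 is a Tuesday; no weekend or holiday adjustment applies.
So the filing is due 1999-08-03.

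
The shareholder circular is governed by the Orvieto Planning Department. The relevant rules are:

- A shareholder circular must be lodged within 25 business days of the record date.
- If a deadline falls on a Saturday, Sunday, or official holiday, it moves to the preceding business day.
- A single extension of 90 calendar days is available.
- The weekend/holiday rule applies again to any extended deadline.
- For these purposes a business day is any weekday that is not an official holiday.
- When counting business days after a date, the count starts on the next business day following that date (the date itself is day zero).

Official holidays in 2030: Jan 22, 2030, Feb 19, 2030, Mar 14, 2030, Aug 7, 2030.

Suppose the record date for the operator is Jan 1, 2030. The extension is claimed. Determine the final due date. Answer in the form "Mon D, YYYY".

May 7, 2030

Starting the day after Jan 1, 2030 and counting 25 business days lands on Feb 6, 2030.
Feb 6, 2030 is a Wednesday and not a listed holiday, so it stands.
Add the 90 calendar-day extension to Feb 6, 2030: May 7, 2030.
May 7, 2030 (Tuesday) is already a business day.
Final deadline: May 7, 2030.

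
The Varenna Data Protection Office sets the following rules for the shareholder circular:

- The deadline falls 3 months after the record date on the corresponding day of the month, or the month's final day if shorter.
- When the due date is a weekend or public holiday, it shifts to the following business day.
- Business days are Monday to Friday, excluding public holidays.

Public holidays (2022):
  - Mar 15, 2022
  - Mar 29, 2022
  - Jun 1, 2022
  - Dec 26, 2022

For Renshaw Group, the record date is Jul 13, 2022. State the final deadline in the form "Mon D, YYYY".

Oct 13, 2022

3 months after Jul 13, 2022, on the same day of the month, is Oct 13, 2022.
Since Oct 13, 2022 is a Thursday and not a holiday, the date is unchanged.
Final deadline: Oct 13, 2022.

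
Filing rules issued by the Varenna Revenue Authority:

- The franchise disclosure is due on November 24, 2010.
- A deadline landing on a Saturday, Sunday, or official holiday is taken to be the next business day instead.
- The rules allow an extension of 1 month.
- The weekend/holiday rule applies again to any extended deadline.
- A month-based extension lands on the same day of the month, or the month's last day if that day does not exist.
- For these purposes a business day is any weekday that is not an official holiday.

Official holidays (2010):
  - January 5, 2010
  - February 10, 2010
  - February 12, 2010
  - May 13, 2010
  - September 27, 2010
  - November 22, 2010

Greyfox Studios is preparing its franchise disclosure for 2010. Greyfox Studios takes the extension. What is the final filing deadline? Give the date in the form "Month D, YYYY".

The stated deadline is November 24, 2010.
November 24, 2010 (Wednesday) is already a business day.
The 1 month extension carries November 24, 2010 to December 24, 2010.
December 24, 2010 (Friday) is already a business day.
The final due date is December 24, 2010.

December 24, 2010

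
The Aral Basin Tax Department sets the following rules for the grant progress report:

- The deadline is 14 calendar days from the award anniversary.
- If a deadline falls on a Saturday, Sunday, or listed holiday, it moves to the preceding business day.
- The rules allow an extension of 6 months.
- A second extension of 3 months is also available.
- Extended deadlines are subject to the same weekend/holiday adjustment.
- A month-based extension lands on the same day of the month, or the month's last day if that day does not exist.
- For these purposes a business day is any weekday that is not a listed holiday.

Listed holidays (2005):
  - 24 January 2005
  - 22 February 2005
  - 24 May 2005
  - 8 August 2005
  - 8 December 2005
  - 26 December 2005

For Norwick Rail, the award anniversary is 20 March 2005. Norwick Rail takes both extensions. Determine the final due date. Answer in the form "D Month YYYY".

30 December 2005

14 calendar days after 20 March 2005 is 3 April 2005.
3 April 2005 is a Sunday, so it moves to the preceding business day, 1 April 2005 (Friday).
Add 6 months to 1 April 2005: 1 October 2005.
1 October 2005 is a Saturday; the preceding business day is 30 September 2005 (Friday).
The 3 months extension carries 30 September 2005 to 30 December 2005.
30 December 2005 is a Friday and not a listed holiday, so it stands.
Final deadline: 30 December 2005.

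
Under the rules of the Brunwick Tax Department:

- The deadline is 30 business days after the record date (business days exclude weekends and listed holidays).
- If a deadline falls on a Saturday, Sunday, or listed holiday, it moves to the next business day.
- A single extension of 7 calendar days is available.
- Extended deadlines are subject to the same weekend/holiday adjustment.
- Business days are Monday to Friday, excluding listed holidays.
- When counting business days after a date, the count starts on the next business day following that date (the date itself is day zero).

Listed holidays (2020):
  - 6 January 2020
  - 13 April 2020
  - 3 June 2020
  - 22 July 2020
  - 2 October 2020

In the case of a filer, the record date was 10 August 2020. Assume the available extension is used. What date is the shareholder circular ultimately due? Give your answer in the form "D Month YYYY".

Starting the day after 10 August 2020 and counting 30 business days lands on 21 September 2020.
21 September 2020 (Monday) is already a business day.
Applying the 7-calendar-day extension: 21 September 2020 + 7 days = 28 September 2020.
28 September 2020 (Monday) is already a business day.
The final due date is 28 September 2020.

28 September 2020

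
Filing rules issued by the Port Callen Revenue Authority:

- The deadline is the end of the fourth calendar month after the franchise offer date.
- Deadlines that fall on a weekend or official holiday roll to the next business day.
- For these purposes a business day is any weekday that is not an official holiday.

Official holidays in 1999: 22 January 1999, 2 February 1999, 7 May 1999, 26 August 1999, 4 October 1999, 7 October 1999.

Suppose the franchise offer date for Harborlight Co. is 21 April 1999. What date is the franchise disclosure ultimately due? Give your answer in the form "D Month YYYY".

31 August 1999

4 months after 21 April 1999 is August 1999; that month ends on 31 August 1999.
31 August 1999 is a Tuesday and not a listed holiday, so it stands.
The final due date is 31 August 1999.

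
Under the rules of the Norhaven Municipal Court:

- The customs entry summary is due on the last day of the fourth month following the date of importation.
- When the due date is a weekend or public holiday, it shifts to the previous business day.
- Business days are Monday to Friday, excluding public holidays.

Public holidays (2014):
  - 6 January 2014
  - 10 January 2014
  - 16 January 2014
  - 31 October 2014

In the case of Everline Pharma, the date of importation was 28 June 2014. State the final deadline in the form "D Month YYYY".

30 October 2014

4 months after 28 June 2014 is October 2014; that month ends on 31 October 2014.
Because 31 October 2014 is a listed holiday, the deadline becomes 30 October 2014 (Thursday).
The final due date is 30 October 2014.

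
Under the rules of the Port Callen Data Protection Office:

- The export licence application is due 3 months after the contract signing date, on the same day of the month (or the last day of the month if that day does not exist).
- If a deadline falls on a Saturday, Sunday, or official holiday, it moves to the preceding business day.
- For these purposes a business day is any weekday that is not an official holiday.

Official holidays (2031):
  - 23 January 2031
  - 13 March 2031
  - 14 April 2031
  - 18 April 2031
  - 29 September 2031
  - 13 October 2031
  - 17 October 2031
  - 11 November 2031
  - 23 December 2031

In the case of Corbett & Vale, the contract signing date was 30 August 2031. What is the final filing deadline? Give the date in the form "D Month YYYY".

28 November 2031

3 months from 30 August 2031 is 30 November 2031.
30 November 2031 is a Sunday; the preceding business day is 28 November 2031 (Friday).
Deadline: 28 November 2031.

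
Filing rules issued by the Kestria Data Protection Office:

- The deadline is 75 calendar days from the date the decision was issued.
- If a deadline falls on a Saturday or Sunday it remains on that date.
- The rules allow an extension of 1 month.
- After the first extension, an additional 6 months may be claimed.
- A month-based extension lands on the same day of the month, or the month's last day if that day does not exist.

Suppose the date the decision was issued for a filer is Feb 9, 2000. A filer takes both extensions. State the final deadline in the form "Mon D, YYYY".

Nov 24, 2000

Trigger date Feb 9, 2000 + 75 calendar days = Apr 24, 2000.
Apr 24, 2000 falls on a Monday. The rules make no weekend/holiday allowance, so it remains Apr 24, 2000.
Add 1 month to Apr 24, 2000: May 24, 2000.
May 24, 2000 is a Wednesday; no weekend or holiday adjustment applies.
The 6 months extension carries May 24, 2000 to Nov 24, 2000.
No adjustment is made for weekends or holidays, so Nov 24, 2000 stands.
So the filing is due Nov 24, 2000.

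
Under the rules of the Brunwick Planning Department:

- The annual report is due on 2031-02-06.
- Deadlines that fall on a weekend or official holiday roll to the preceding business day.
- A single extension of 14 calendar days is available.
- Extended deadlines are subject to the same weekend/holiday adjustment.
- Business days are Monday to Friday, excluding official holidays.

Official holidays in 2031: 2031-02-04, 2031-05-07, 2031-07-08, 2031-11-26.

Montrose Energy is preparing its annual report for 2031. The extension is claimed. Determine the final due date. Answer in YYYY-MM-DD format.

2031-02-20

The statutory due date is 2031-02-06.
2031-02-06 is a Thursday and not a listed holiday, so it stands.
The 14-calendar-day extension moves the deadline from 2031-02-06 to 2031-02-20.
2031-02-20 falls on a Thursday, which is a business day, so no adjustment is needed.
So the filing is due 2031-02-20.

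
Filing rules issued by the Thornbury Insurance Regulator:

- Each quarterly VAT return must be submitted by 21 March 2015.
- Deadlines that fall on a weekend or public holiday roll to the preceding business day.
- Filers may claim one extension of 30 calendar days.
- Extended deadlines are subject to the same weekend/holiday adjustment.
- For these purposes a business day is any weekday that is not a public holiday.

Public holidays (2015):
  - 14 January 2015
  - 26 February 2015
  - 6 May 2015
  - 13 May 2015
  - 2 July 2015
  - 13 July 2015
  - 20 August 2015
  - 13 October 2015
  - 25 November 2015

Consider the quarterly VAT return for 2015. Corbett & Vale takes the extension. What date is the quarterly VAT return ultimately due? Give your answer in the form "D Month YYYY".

17 April 2015

The statutory due date is 21 March 2015.
21 March 2015 is a Saturday; the preceding business day is 20 March 2015 (Friday).
Add the 30 calendar-day extension to 20 March 2015: 19 April 2015.
19 April 2015 is a Sunday; the preceding business day is 17 April 2015 (Friday).
Final deadline: 17 April 2015.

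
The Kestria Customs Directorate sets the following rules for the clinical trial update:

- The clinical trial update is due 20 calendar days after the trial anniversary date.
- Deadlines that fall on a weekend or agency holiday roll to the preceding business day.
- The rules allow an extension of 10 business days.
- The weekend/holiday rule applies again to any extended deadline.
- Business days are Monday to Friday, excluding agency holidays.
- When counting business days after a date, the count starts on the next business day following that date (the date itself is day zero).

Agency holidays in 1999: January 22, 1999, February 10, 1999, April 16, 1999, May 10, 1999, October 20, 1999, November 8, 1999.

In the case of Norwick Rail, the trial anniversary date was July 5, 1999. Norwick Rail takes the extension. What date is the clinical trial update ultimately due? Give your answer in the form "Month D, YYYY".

August 6, 1999

From July 5, 1999, 20 calendar days later is July 25, 1999.
July 25, 1999 falls on a Sunday. Rolling to the preceding business day gives July 23, 1999, a Friday.
Counting 10 further business days from July 23, 1999 reaches August 6, 1999.
August 6, 1999 (Friday) is already a business day.
So the filing is due August 6, 1999.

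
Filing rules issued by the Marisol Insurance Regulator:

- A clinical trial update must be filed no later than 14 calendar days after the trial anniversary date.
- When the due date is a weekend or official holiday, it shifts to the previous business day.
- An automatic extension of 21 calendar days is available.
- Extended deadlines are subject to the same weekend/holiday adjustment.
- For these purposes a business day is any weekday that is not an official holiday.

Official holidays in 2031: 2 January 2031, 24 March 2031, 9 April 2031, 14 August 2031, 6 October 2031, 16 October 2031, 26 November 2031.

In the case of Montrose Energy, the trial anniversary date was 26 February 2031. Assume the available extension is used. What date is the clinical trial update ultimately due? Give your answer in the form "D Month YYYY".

2 April 2031

From 26 February 2031, 14 calendar days later is 12 March 2031.
Since 12 March 2031 is a Wednesday and not a holiday, the date is unchanged.
The 21-calendar-day extension moves the deadline from 12 March 2031 to 2 April 2031.
Since 2 April 2031 is a Wednesday and not a holiday, the date is unchanged.
Deadline: 2 April 2031.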